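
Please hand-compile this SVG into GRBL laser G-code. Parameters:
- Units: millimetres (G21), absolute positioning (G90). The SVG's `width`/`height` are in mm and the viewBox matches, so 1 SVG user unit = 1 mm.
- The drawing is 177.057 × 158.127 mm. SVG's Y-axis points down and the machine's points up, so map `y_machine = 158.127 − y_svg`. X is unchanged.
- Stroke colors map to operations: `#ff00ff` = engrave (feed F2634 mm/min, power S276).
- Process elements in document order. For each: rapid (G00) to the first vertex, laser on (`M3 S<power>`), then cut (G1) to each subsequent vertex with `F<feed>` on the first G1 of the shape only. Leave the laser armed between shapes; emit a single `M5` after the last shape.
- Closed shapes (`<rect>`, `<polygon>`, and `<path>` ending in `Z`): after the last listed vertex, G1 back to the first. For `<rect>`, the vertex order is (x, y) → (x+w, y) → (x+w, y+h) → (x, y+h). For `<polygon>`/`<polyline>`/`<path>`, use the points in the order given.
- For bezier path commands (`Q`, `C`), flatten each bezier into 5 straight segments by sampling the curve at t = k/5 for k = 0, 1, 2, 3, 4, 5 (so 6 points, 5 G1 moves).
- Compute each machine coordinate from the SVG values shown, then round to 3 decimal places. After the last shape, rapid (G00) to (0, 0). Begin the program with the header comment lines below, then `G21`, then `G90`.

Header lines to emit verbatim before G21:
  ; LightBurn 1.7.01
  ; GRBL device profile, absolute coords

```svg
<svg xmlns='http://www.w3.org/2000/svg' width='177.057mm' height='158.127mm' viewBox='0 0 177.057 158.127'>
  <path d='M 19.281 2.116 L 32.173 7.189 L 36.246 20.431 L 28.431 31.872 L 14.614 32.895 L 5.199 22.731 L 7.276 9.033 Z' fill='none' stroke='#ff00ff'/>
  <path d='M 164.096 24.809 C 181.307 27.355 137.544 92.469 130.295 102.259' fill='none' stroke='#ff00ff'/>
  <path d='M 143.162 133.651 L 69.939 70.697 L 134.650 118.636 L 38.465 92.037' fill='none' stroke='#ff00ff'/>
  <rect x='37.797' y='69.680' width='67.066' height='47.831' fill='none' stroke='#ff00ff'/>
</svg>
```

viewBox `0 0 177.057 158.127` with mm width/height → 1 unit = 1 mm. Flip: y_m = 158.127 − y_svg.

**Shape 1** — `<path>` regular polygon, stroke `#ff00ff` → engrave (S276, F2634). Machine vertices: (19.281,156.011) → (32.173,150.938) → (36.246,137.696) → (28.431,126.255) → (14.614,125.232) → (5.199,135.396) → (7.276,149.094) → (19.281,156.011). Closed: final G1 returns to the first vertex.

**Shape 2** — `<path>` cubic bezier, stroke `#ff00ff` → engrave (S276, F2634). Control points (SVG): P0=(164.096,24.809), P1=(181.307,27.355), P2=(137.544,92.469), P3=(130.295,102.259); sampled at t=k/5. Machine vertices: (164.096,133.318) → (167.886,125.225) → (161.721,107.775) → (150.281,86.626) → (138.246,67.438) → (130.295,55.868). Open path.

**Shape 3** — `<path>` open polyline, stroke `#ff00ff` → engrave (S276, F2634). Machine vertices: (143.162,24.476) → (69.939,87.430) → (134.650,39.491) → (38.465,66.090). Open path.

**Shape 4** — `<rect>` rectangle, stroke `#ff00ff` → engrave (S276, F2634). Machine vertices: (37.797,88.447) → (104.863,88.447) → (104.863,40.616) → (37.797,40.616) → (37.797,88.447). Closed: final G1 returns to the first vertex.

; LightBurn 1.7.01
; GRBL device profile, absolute coords
G21
G90
G00 X19.281 Y156.011
M3 S276
G1 X32.173 Y150.938 F2634
G1 X36.246 Y137.696
G1 X28.431 Y126.255
G1 X14.614 Y125.232
G1 X5.199 Y135.396
G1 X7.276 Y149.094
G1 X19.281 Y156.011
G00 X164.096 Y133.318
M3 S276
G1 X167.886 Y125.225 F2634
G1 X161.721 Y107.775
G1 X150.281 Y86.626
G1 X138.246 Y67.438
G1 X130.295 Y55.868
G00 X143.162 Y24.476
M3 S276
G1 X69.939 Y87.430 F2634
G1 X134.650 Y39.491
G1 X38.465 Y66.090
G00 X37.797 Y88.447
M3 S276
G1 X104.863 Y88.447 F2634
G1 X104.863 Y40.616
G1 X37.797 Y40.616
G1 X37.797 Y88.447
M5
G00 X0.000 Y0.000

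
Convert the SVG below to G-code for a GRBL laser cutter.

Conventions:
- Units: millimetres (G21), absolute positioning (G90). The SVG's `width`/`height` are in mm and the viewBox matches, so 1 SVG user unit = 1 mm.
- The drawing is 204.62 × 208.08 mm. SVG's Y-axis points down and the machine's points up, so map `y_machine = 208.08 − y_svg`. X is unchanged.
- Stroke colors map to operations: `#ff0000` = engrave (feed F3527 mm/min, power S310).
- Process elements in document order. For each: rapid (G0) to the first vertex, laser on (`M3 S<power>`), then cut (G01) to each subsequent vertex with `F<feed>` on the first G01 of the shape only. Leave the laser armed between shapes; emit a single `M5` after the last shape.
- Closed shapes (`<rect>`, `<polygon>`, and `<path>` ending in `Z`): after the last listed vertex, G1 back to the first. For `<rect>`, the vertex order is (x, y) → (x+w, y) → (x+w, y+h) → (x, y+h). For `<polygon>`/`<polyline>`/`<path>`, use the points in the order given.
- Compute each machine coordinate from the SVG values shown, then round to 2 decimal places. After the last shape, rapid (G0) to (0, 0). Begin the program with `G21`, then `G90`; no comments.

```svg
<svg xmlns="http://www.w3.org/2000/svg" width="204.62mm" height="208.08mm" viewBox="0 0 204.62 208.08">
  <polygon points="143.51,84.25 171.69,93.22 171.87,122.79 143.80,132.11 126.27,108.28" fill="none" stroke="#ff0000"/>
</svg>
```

G21
G90
G0 X143.51 Y123.83
M3 S310
G01 X171.69 Y114.86 F3527
G01 X171.87 Y85.29
G01 X143.80 Y75.97
G01 X126.27 Y99.80
G01 X143.51 Y123.83
M5
G0 X0.00 Y0.00

Since the viewBox matches the mm dimensions, user units are millimetres directly. The only transform is the Y-flip y_m = 208.08 − y_svg.

Shape 1 is a regular polygon drawn with `<polygon>`. Its stroke #ff0000 means engrave at S310, F3527. After flipping Y the toolpath is (143.51,123.83) → (171.69,114.86) → (171.87,85.29) → (143.80,75.97) → (126.27,99.80) → (143.51,123.83), returning to the start.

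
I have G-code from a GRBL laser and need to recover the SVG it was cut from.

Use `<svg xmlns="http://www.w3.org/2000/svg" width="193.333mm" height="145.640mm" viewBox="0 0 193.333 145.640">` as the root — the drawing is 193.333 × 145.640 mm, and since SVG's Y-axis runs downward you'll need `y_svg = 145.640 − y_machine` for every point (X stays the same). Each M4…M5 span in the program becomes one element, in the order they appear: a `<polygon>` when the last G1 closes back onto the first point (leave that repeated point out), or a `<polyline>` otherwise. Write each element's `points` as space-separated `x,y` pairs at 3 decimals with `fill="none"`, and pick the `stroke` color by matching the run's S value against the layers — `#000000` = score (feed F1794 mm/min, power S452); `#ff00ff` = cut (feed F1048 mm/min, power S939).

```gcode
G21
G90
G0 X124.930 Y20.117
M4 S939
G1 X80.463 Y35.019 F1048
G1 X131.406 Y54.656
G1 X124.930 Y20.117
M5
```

<svg xmlns="http://www.w3.org/2000/svg" width="193.333mm" height="145.640mm" viewBox="0 0 193.333 145.640">
  <polygon points="124.930,125.523 80.463,110.621 131.406,90.984" fill="none" stroke="#ff00ff"/>
</svg>

y_svg = 145.640 − y_m. Every run uses S939, so all elements get stroke `#ff00ff` (cut).

[1] closed run; points: 124.930,125.523 80.463,110.621 131.406,90.984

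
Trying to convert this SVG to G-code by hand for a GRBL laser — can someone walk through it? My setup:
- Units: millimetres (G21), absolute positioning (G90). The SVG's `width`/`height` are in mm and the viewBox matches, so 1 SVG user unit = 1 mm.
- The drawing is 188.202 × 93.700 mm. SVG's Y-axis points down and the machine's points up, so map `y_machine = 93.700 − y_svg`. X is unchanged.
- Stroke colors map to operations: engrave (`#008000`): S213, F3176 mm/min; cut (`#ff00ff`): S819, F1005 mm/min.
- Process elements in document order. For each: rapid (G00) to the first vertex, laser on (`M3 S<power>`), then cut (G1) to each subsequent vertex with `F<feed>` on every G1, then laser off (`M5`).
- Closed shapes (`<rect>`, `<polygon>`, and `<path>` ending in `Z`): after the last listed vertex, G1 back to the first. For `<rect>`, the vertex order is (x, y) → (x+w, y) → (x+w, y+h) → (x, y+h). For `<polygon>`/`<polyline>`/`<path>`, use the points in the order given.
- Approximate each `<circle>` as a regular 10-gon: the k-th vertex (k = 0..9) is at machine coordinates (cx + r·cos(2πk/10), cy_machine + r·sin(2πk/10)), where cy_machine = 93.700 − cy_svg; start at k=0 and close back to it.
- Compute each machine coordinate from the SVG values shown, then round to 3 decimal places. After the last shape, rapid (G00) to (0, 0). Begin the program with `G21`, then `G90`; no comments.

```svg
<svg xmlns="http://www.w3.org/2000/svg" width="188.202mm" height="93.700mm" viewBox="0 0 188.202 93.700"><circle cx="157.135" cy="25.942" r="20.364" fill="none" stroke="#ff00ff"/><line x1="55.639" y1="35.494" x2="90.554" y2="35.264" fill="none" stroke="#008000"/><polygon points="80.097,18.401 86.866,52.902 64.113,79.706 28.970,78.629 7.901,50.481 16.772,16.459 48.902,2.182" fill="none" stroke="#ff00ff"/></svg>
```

G21
G90
G00 X177.499 Y67.758
M3 S819
G1 X173.610 Y79.728 F1005
G1 X163.428 Y87.125 F1005
G1 X150.842 Y87.125 F1005
G1 X140.660 Y79.728 F1005
G1 X136.771 Y67.758 F1005
G1 X140.660 Y55.788 F1005
G1 X150.842 Y48.391 F1005
G1 X163.428 Y48.391 F1005
G1 X173.610 Y55.788 F1005
G1 X177.499 Y67.758 F1005
M5
G00 X55.639 Y58.206
M3 S213
G1 X90.554 Y58.436 F3176
M5
G00 X80.097 Y75.299
M3 S819
G1 X86.866 Y40.798 F1005
G1 X64.113 Y13.994 F1005
G1 X28.970 Y15.071 F1005
G1 X7.901 Y43.219 F1005
G1 X16.772 Y77.241 F1005
G1 X48.902 Y91.518 F1005
G1 X80.097 Y75.299 F1005
M5
G00 X0.000 Y0.000

Since the viewBox matches the mm dimensions, user units are millimetres directly. The only transform is the Y-flip y_m = 93.700 − y_svg.

Shape 1 is a circle drawn with `<circle>`. Its stroke #ff00ff means cut at S819, F1005. After flipping Y the toolpath is (177.499,67.758) → (173.610,79.728) → (163.428,87.125) → (150.842,87.125) → (140.660,79.728) → (136.771,67.758) → (140.660,55.788) → (150.842,48.391) → (163.428,48.391) → (173.610,55.788) → (177.499,67.758), returning to the start.

Shape 2 is a line segment drawn with `<line>`. Its stroke #008000 means engrave at S213, F3176. After flipping Y the toolpath is (55.639,58.206) → (90.554,58.436).

Shape 3 is a regular polygon drawn with `<polygon>`. Its stroke #ff00ff means cut at S819, F1005. After flipping Y the toolpath is (80.097,75.299) → (86.866,40.798) → (64.113,13.994) → (28.970,15.071) → (7.901,43.219) → (16.772,77.241) → (48.902,91.518) → (80.097,75.299), returning to the start.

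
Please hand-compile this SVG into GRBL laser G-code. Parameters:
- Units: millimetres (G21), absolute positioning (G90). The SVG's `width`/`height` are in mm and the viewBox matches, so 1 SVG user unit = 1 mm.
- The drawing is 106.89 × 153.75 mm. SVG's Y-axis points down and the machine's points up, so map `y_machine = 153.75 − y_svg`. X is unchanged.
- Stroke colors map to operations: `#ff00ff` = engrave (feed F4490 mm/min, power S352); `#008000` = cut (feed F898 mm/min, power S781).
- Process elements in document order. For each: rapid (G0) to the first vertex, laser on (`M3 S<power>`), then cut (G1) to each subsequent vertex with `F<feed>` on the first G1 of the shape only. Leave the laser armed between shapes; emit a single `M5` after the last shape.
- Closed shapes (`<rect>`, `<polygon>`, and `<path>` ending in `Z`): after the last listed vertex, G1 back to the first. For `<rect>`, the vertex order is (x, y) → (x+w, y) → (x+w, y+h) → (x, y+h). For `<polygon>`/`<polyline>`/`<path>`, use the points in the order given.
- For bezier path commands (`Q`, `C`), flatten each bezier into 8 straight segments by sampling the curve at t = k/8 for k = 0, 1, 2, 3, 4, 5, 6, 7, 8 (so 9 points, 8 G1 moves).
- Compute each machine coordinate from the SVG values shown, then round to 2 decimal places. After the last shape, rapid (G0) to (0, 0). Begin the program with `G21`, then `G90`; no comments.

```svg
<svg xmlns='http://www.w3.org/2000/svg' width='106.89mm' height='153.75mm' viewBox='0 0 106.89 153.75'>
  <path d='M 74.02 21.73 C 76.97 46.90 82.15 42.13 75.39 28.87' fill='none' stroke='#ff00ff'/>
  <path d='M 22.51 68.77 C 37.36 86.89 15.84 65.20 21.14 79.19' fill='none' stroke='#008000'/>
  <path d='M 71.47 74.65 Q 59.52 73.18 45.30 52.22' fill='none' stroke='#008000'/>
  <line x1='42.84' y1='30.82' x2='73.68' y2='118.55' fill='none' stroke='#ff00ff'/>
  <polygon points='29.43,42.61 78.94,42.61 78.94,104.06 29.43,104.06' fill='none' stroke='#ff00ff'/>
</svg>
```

1 u = 1 mm; y_m = 153.75 − y.

[1] `<path>` cubic bezier, #ff00ff→engrave S352 F4490: (74.02,132.02) → (75.20,123.94) → (76.43,118.42) → (77.53,115.20) → (78.35,114.04) → (78.71,114.68) → (78.44,116.86) → (77.39,120.35) → (75.39,124.88)

[2] `<path>` cubic bezier, #008000→cut S781 F898: (22.51,84.98) → (26.50,79.90) → (27.82,77.67) → (27.20,77.41) → (25.41,78.22) → (23.16,79.23) → (21.21,79.54) → (20.29,78.28) → (21.14,74.56)

[3] `<path>` quadratic bezier, #008000→cut S781 F898: (71.47,79.10) → (68.45,79.77) → (65.35,81.05) → (62.19,82.94) → (58.95,85.44) → (55.65,88.55) → (52.27,92.27) → (48.82,96.59) → (45.30,101.53)

[4] `<line>` line segment, #ff00ff→engrave S352 F4490: (42.84,122.93) → (73.68,35.20)

[5] `<polygon>` rectangle, #ff00ff→engrave S352 F4490: (29.43,111.14) → (78.94,111.14) → (78.94,49.69) → (29.43,49.69) → (29.43,111.14) (closed)

G21
G90
G0 X74.02 Y132.02
M3 S352
G1 X75.20 Y123.94 F4490
G1 X76.43 Y118.42
G1 X77.53 Y115.20
G1 X78.35 Y114.04
G1 X78.71 Y114.68
G1 X78.44 Y116.86
G1 X77.39 Y120.35
G1 X75.39 Y124.88
G0 X22.51 Y84.98
M3 S781
G1 X26.50 Y79.90 F898
G1 X27.82 Y77.67
G1 X27.20 Y77.41
G1 X25.41 Y78.22
G1 X23.16 Y79.23
G1 X21.21 Y79.54
G1 X20.29 Y78.28
G1 X21.14 Y74.56
G0 X71.47 Y79.10
M3 S781
G1 X68.45 Y79.77 F898
G1 X65.35 Y81.05
G1 X62.19 Y82.94
G1 X58.95 Y85.44
G1 X55.65 Y88.55
G1 X52.27 Y92.27
G1 X48.82 Y96.59
G1 X45.30 Y101.53
G0 X42.84 Y122.93
M3 S352
G1 X73.68 Y35.20 F4490
G0 X29.43 Y111.14
M3 S352
G1 X78.94 Y111.14 F4490
G1 X78.94 Y49.69
G1 X29.43 Y49.69
G1 X29.43 Y111.14
M5
G0 X0.00 Y0.00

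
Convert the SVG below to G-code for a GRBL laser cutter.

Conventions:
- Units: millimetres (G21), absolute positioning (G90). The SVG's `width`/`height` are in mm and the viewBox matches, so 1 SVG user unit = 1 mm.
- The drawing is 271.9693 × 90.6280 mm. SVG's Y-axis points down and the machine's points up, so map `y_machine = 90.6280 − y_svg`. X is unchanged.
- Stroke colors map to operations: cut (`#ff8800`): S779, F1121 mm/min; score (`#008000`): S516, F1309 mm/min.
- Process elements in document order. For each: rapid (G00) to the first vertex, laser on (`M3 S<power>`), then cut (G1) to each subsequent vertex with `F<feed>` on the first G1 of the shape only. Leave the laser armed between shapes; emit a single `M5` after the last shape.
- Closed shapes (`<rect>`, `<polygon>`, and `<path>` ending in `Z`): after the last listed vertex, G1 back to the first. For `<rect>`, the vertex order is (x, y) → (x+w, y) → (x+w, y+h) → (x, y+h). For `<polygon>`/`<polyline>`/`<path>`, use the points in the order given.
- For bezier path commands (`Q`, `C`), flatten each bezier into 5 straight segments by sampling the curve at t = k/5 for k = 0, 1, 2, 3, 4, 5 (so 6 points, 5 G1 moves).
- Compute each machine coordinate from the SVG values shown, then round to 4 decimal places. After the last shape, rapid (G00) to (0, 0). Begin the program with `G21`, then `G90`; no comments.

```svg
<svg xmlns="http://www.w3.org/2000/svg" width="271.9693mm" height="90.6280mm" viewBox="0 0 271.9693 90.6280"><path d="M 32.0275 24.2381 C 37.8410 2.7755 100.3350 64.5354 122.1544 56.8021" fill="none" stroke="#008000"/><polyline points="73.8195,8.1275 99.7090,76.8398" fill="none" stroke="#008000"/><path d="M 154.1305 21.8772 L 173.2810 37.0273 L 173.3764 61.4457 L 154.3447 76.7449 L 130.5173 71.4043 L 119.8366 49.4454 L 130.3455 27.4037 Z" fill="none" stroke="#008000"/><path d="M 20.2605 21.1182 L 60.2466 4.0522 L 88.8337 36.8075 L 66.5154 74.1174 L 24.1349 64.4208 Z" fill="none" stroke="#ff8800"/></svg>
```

G21
G90
G00 X32.0275 Y66.3899
M3 S516
G1 X41.5384 Y70.5025 F1309
G1 X59.9796 Y61.9720
G1 X82.6780 Y48.1289
G1 X104.9606 Y36.3034
G1 X122.1544 Y33.8259
G00 X73.8195 Y82.5005
M3 S516
G1 X99.7090 Y13.7882 F1309
G00 X154.1305 Y68.7508
M3 S516
G1 X173.2810 Y53.6007 F1309
G1 X173.3764 Y29.1823
G1 X154.3447 Y13.8831
G1 X130.5173 Y19.2237
G1 X119.8366 Y41.1826
G1 X130.3455 Y63.2243
G1 X154.1305 Y68.7508
G00 X20.2605 Y69.5098
M3 S779
G1 X60.2466 Y86.5758 F1121
G1 X88.8337 Y53.8205
G1 X66.5154 Y16.5106
G1 X24.1349 Y26.2072
G1 X20.2605 Y69.5098
M5
G00 X0.0000 Y0.0000

viewBox `0 0 271.9693 90.6280` with mm width/height → 1 unit = 1 mm. Flip: y_m = 90.6280 − y_svg.

**Shape 1** — `<path>` cubic bezier, stroke `#008000` → score (S516, F1309). Control points (SVG): P0=(32.0275,24.2381), P1=(37.8410,2.7755), P2=(100.3350,64.5354), P3=(122.1544,56.8021); sampled at t=k/5. Machine vertices: (32.0275,66.3899) → (41.5384,70.5025) → (59.9796,61.9720) → (82.6780,48.1289) → (104.9606,36.3034) → (122.1544,33.8259). Open path.

**Shape 2** — `<polyline>` line segment, stroke `#008000` → score (S516, F1309). Machine vertices: (73.8195,82.5005) → (99.7090,13.7882). Open path.

**Shape 3** — `<path>` regular polygon, stroke `#008000` → score (S516, F1309). Machine vertices: (154.1305,68.7508) → (173.2810,53.6007) → (173.3764,29.1823) → (154.3447,13.8831) → (130.5173,19.2237) → (119.8366,41.1826) → (130.3455,63.2243) → (154.1305,68.7508). Closed: final G1 returns to the first vertex.

**Shape 4** — `<path>` regular polygon, stroke `#ff8800` → cut (S779, F1121). Machine vertices: (20.2605,69.5098) → (60.2466,86.5758) → (88.8337,53.8205) → (66.5154,16.5106) → (24.1349,26.2072) → (20.2605,69.5098). Closed: final G1 returns to the first vertex.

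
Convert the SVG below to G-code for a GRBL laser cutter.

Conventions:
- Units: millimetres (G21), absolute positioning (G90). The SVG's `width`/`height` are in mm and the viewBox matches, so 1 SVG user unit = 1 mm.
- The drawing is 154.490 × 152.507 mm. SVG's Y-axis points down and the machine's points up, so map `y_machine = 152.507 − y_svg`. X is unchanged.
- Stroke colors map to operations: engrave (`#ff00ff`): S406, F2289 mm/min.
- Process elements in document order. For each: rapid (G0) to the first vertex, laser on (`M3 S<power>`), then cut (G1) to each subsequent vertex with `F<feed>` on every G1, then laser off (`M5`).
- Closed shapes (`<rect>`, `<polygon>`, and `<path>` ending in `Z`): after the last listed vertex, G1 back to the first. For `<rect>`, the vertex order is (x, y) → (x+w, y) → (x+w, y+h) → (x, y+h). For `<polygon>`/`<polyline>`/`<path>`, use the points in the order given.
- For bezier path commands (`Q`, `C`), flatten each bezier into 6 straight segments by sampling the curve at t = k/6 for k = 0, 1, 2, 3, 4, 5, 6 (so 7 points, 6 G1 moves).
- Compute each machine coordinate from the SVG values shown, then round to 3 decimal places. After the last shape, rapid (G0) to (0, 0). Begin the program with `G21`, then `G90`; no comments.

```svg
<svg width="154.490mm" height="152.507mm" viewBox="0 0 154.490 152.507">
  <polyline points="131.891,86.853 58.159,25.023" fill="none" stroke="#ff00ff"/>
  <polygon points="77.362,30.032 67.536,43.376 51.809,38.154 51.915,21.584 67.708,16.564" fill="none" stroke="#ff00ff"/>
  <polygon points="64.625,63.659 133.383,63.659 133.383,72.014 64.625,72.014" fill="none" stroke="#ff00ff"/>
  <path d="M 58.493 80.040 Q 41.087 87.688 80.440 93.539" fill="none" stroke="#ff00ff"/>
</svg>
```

viewBox `0 0 154.490 152.507` with mm width/height → 1 unit = 1 mm. Flip: y_m = 152.507 − y_svg.

**Shape 1** — `<polyline>` line segment, stroke `#ff00ff` → engrave (S406, F2289). Machine vertices: (131.891,65.654) → (58.159,127.484). Open path.

**Shape 2** — `<polygon>` regular polygon, stroke `#ff00ff` → engrave (S406, F2289). Machine vertices: (77.362,122.475) → (67.536,109.131) → (51.809,114.353) → (51.915,130.923) → (67.708,135.943) → (77.362,122.475). Closed: final G1 returns to the first vertex.

**Shape 3** — `<polygon>` rectangle, stroke `#ff00ff` → engrave (S406, F2289). Machine vertices: (64.625,88.848) → (133.383,88.848) → (133.383,80.493) → (64.625,80.493) → (64.625,88.848). Closed: final G1 returns to the first vertex.

**Shape 4** — `<path>` quadratic bezier, stroke `#ff00ff` → engrave (S406, F2289). Control points (SVG): P0=(58.493,80.040), P1=(41.087,87.688), P2=(80.440,93.539); sampled at t=k/6. Machine vertices: (58.493,72.467) → (54.268,69.968) → (53.196,67.568) → (55.277,65.268) → (60.511,63.068) → (68.899,60.968) → (80.440,58.968). Open path.

G21
G90
G0 X131.891 Y65.654
M3 S406
G1 X58.159 Y127.484 F2289
M5
G0 X77.362 Y122.475
M3 S406
G1 X67.536 Y109.131 F2289
G1 X51.809 Y114.353 F2289
G1 X51.915 Y130.923 F2289
G1 X67.708 Y135.943 F2289
G1 X77.362 Y122.475 F2289
M5
G0 X64.625 Y88.848
M3 S406
G1 X133.383 Y88.848 F2289
G1 X133.383 Y80.493 F2289
G1 X64.625 Y80.493 F2289
G1 X64.625 Y88.848 F2289
M5
G0 X58.493 Y72.467
M3 S406
G1 X54.268 Y69.968 F2289
G1 X53.196 Y67.568 F2289
G1 X55.277 Y65.268 F2289
G1 X60.511 Y63.068 F2289
G1 X68.899 Y60.968 F2289
G1 X80.440 Y58.968 F2289
M5
G0 X0.000 Y0.000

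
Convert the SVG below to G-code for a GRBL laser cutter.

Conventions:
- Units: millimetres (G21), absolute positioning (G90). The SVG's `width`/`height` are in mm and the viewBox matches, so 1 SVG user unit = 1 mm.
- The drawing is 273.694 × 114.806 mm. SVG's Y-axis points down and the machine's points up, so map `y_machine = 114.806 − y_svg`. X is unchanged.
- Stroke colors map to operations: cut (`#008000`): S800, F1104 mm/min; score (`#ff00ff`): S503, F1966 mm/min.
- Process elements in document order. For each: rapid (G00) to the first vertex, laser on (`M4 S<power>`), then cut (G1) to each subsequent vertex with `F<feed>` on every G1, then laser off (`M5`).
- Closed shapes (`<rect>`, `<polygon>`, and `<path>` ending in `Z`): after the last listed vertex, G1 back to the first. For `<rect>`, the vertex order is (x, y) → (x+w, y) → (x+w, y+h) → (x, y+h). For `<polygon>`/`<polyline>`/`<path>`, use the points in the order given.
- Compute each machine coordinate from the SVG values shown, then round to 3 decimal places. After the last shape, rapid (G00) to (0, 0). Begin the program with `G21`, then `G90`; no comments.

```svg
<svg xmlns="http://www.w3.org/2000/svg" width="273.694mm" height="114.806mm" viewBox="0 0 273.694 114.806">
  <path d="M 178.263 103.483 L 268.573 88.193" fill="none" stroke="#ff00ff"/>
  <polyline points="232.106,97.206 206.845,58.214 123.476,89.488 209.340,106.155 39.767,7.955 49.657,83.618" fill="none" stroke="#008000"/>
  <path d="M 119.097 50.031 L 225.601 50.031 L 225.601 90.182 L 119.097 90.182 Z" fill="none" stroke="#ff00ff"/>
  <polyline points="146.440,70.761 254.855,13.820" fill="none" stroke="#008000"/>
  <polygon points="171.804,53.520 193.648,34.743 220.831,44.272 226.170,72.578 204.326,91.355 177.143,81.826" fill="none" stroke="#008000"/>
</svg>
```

1 u = 1 mm; y_m = 114.806 − y.

[1] `<path>` line segment, #ff00ff→score S503 F1966: (178.263,11.323) → (268.573,26.613)

[2] `<polyline>` open polyline, #008000→cut S800 F1104: (232.106,17.600) → (206.845,56.592) → (123.476,25.318) → (209.340,8.651) → (39.767,106.851) → (49.657,31.188)

[3] `<path>` rectangle, #ff00ff→score S503 F1966: (119.097,64.775) → (225.601,64.775) → (225.601,24.624) → (119.097,24.624) → (119.097,64.775) (closed)

[4] `<polyline>` line segment, #008000→cut S800 F1104: (146.440,44.045) → (254.855,100.986)

[5] `<polygon>` regular polygon, #008000→cut S800 F1104: (171.804,61.286) → (193.648,80.063) → (220.831,70.534) → (226.170,42.228) → (204.326,23.451) → (177.143,32.980) → (171.804,61.286) (closed)

G21
G90
G00 X178.263 Y11.323
M4 S503
G1 X268.573 Y26.613 F1966
M5
G00 X232.106 Y17.600
M4 S800
G1 X206.845 Y56.592 F1104
G1 X123.476 Y25.318 F1104
G1 X209.340 Y8.651 F1104
G1 X39.767 Y106.851 F1104
G1 X49.657 Y31.188 F1104
M5
G00 X119.097 Y64.775
M4 S503
G1 X225.601 Y64.775 F1966
G1 X225.601 Y24.624 F1966
G1 X119.097 Y24.624 F1966
G1 X119.097 Y64.775 F1966
M5
G00 X146.440 Y44.045
M4 S800
G1 X254.855 Y100.986 F1104
M5
G00 X171.804 Y61.286
M4 S800
G1 X193.648 Y80.063 F1104
G1 X220.831 Y70.534 F1104
G1 X226.170 Y42.228 F1104
G1 X204.326 Y23.451 F1104
G1 X177.143 Y32.980 F1104
G1 X171.804 Y61.286 F1104
M5
G00 X0.000 Y0.000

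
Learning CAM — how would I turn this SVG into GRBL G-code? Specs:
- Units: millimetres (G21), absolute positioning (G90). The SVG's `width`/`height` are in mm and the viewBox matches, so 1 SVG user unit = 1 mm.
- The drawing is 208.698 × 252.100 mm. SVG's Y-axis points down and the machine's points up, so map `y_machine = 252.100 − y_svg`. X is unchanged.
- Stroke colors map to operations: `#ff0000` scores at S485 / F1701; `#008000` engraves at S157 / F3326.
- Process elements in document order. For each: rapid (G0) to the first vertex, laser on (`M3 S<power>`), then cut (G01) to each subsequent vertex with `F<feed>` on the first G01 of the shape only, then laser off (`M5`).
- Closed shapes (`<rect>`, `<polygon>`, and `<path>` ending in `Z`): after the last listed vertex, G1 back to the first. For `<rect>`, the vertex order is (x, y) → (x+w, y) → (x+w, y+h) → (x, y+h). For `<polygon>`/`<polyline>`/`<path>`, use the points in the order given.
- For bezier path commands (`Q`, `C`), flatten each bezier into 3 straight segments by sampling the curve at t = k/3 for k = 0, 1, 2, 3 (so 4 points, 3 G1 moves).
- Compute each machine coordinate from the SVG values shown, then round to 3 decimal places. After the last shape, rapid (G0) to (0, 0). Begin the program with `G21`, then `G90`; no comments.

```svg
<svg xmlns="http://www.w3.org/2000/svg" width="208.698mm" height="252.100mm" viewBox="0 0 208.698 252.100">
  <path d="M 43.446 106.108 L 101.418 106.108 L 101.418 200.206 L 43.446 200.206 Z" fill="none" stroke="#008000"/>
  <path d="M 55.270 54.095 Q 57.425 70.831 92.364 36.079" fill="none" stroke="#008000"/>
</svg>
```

G21
G90
G0 X43.446 Y145.992
M3 S157
G01 X101.418 Y145.992 F3326
G01 X101.418 Y51.894
G01 X43.446 Y51.894
G01 X43.446 Y145.992
M5
G0 X55.270 Y198.005
M3 S157
G01 X60.349 Y192.569 F3326
G01 X72.714 Y198.574
G01 X92.364 Y216.021
M5
G0 X0.000 Y0.000

viewBox `0 0 208.698 252.100` with mm width/height → 1 unit = 1 mm. Flip: y_m = 252.100 − y_svg.

**Shape 1** — `<path>` rectangle, stroke `#008000` → engrave (S157, F3326). Machine vertices: (43.446,145.992) → (101.418,145.992) → (101.418,51.894) → (43.446,51.894) → (43.446,145.992). Closed: final G1 returns to the first vertex.

**Shape 2** — `<path>` quadratic bezier, stroke `#008000` → engrave (S157, F3326). Control points (SVG): P0=(55.270,54.095), P1=(57.425,70.831), P2=(92.364,36.079); sampled at t=k/3. Machine vertices: (55.270,198.005) → (60.349,192.569) → (72.714,198.574) → (92.364,216.021). Open path.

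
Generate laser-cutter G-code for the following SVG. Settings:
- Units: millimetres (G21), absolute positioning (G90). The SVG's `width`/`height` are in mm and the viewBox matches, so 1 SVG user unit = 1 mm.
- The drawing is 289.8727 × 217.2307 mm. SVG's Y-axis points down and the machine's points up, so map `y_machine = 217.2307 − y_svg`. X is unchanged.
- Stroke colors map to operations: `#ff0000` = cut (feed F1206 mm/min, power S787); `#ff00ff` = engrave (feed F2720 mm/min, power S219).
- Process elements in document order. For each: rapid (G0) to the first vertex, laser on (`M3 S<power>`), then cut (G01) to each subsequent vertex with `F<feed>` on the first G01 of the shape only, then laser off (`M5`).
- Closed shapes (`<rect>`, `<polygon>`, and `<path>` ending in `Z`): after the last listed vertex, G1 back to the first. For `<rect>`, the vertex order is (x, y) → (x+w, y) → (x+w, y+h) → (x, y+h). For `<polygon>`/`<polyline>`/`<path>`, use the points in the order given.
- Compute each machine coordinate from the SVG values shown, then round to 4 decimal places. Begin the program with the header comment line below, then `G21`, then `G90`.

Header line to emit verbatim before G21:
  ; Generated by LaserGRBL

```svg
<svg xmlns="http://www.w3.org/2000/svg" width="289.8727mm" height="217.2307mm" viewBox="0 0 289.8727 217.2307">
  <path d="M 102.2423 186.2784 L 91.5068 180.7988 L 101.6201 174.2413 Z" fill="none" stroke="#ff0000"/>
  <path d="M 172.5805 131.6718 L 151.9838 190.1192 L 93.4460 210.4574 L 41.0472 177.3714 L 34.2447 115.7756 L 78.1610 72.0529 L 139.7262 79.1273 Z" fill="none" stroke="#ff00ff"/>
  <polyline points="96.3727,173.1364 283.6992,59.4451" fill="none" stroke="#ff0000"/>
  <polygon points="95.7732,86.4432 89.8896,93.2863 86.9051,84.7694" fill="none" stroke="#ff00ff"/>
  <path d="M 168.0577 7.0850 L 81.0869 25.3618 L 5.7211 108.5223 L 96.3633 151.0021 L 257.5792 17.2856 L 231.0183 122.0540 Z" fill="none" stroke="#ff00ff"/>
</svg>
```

Since the viewBox matches the mm dimensions, user units are millimetres directly. The only transform is the Y-flip y_m = 217.2307 − y_svg.

Shape 1 is a regular polygon drawn with `<path>`. Its stroke #ff0000 means cut at S787, F1206. After flipping Y the toolpath is (102.2423,30.9523) → (91.5068,36.4319) → (101.6201,42.9894) → (102.2423,30.9523), returning to the start.

Shape 2 is a regular polygon drawn with `<path>`. Its stroke #ff00ff means engrave at S219, F2720. After flipping Y the toolpath is (172.5805,85.5589) → (151.9838,27.1115) → (93.4460,6.7733) → (41.0472,39.8593) → (34.2447,101.4551) → (78.1610,145.1778) → (139.7262,138.1034) → (172.5805,85.5589), returning to the start.

Shape 3 is a line segment drawn with `<polyline>`. Its stroke #ff0000 means cut at S787, F1206. After flipping Y the toolpath is (96.3727,44.0943) → (283.6992,157.7856).

Shape 4 is a regular polygon drawn with `<polygon>`. Its stroke #ff00ff means engrave at S219, F2720. After flipping Y the toolpath is (95.7732,130.7875) → (89.8896,123.9444) → (86.9051,132.4613) → (95.7732,130.7875), returning to the start.

Shape 5 is a closed polygon drawn with `<path>`. Its stroke #ff00ff means engrave at S219, F2720. After flipping Y the toolpath is (168.0577,210.1457) → (81.0869,191.8689) → (5.7211,108.7084) → (96.3633,66.2286) → (257.5792,199.9451) → (231.0183,95.1767) → (168.0577,210.1457), returning to the start.

; Generated by LaserGRBL
G21
G90
G0 X102.2423 Y30.9523
M3 S787
G01 X91.5068 Y36.4319 F1206
G01 X101.6201 Y42.9894
G01 X102.2423 Y30.9523
M5
G0 X172.5805 Y85.5589
M3 S219
G01 X151.9838 Y27.1115 F2720
G01 X93.4460 Y6.7733
G01 X41.0472 Y39.8593
G01 X34.2447 Y101.4551
G01 X78.1610 Y145.1778
G01 X139.7262 Y138.1034
G01 X172.5805 Y85.5589
M5
G0 X96.3727 Y44.0943
M3 S787
G01 X283.6992 Y157.7856 F1206
M5
G0 X95.7732 Y130.7875
M3 S219
G01 X89.8896 Y123.9444 F2720
G01 X86.9051 Y132.4613
G01 X95.7732 Y130.7875
M5
G0 X168.0577 Y210.1457
M3 S219
G01 X81.0869 Y191.8689 F2720
G01 X5.7211 Y108.7084
G01 X96.3633 Y66.2286
G01 X257.5792 Y199.9451
G01 X231.0183 Y95.1767
G01 X168.0577 Y210.1457
M5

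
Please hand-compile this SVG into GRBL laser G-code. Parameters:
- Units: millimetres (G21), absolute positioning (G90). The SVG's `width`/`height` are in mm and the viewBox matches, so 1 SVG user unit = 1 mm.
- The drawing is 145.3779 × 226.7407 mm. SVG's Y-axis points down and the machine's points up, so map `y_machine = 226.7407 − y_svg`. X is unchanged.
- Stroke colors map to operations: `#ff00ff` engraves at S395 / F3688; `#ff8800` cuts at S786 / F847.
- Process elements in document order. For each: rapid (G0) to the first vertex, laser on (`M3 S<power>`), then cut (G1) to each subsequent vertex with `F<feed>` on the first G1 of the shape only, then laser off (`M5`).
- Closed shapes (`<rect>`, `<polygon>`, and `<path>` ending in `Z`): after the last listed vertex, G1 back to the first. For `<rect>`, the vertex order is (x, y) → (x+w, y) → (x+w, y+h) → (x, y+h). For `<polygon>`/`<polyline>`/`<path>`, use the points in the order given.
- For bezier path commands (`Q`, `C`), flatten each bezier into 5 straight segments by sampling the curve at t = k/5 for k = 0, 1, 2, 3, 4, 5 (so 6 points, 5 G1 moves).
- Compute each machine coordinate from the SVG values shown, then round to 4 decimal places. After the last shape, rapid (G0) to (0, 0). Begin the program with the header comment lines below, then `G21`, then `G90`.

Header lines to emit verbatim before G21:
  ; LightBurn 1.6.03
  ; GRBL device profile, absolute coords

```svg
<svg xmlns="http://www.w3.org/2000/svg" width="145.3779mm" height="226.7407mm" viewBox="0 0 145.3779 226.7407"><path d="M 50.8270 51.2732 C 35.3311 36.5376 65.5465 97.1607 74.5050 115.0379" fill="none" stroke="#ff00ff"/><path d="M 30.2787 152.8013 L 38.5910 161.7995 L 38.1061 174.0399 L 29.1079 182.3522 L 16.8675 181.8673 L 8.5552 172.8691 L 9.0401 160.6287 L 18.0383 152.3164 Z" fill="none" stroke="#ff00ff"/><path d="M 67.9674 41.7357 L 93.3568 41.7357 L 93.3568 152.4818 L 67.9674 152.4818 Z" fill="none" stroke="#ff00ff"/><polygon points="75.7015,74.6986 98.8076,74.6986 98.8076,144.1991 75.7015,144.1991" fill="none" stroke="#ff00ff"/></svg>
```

; LightBurn 1.6.03
; GRBL device profile, absolute coords
G21
G90
G0 X50.8270 Y175.4675
M3 S395
G1 X46.4791 Y176.2107 F3688
G1 X49.8874 Y164.5367
G1 X57.8375 Y146.1148
G1 X67.1148 Y126.6138
G1 X74.5050 Y111.7028
M5
G0 X30.2787 Y73.9394
M3 S395
G1 X38.5910 Y64.9412 F3688
G1 X38.1061 Y52.7008
G1 X29.1079 Y44.3885
G1 X16.8675 Y44.8734
G1 X8.5552 Y53.8716
G1 X9.0401 Y66.1120
G1 X18.0383 Y74.4243
G1 X30.2787 Y73.9394
M5
G0 X67.9674 Y185.0050
M3 S395
G1 X93.3568 Y185.0050 F3688
G1 X93.3568 Y74.2589
G1 X67.9674 Y74.2589
G1 X67.9674 Y185.0050
M5
G0 X75.7015 Y152.0421
M3 S395
G1 X98.8076 Y152.0421 F3688
G1 X98.8076 Y82.5416
G1 X75.7015 Y82.5416
G1 X75.7015 Y152.0421
M5
G0 X0.0000 Y0.0000

1 u = 1 mm; y_m = 226.7407 − y.

[1] `<path>` cubic bezier, #ff00ff→engrave S395 F3688: (50.8270,175.4675) → (46.4791,176.2107) → (49.8874,164.5367) → (57.8375,146.1148) → (67.1148,126.6138) → (74.5050,111.7028)

[2] `<path>` regular polygon, #ff00ff→engrave S395 F3688: (30.2787,73.9394) → (38.5910,64.9412) → (38.1061,52.7008) → (29.1079,44.3885) → (16.8675,44.8734) → (8.5552,53.8716) → (9.0401,66.1120) → (18.0383,74.4243) → (30.2787,73.9394) (closed)

[3] `<path>` rectangle, #ff00ff→engrave S395 F3688: (67.9674,185.0050) → (93.3568,185.0050) → (93.3568,74.2589) → (67.9674,74.2589) → (67.9674,185.0050) (closed)

[4] `<polygon>` rectangle, #ff00ff→engrave S395 F3688: (75.7015,152.0421) → (98.8076,152.0421) → (98.8076,82.5416) → (75.7015,82.5416) → (75.7015,152.0421) (closed)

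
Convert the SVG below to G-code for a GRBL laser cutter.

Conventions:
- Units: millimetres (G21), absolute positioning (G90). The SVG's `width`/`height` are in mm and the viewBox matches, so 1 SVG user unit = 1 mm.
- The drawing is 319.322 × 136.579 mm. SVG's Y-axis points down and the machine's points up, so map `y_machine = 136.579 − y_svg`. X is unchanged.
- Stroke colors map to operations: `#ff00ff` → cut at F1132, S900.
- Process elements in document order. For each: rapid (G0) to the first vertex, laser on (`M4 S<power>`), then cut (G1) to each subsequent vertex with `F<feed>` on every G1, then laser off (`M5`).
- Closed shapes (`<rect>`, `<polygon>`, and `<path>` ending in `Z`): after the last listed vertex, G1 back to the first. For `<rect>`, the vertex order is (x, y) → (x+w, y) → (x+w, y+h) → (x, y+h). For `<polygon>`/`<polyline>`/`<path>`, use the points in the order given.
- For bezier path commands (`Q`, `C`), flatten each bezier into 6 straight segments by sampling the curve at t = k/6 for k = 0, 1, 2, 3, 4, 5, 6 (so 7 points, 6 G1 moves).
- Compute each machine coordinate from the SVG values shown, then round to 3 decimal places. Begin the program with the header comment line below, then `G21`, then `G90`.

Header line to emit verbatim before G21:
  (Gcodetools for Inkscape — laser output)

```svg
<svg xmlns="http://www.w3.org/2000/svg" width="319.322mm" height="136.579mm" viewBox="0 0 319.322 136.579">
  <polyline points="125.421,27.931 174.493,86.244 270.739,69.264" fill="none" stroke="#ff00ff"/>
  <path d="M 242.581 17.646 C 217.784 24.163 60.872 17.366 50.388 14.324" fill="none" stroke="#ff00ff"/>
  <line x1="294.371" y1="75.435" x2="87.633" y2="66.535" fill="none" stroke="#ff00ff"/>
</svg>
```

Since the viewBox matches the mm dimensions, user units are millimetres directly. The only transform is the Y-flip y_m = 136.579 − y_svg.

Shape 1 is a open polyline drawn with `<polyline>`. Its stroke #ff00ff means cut at S900, F1132. After flipping Y the toolpath is (125.421,108.648) → (174.493,50.335) → (270.739,67.315).

Shape 2 is a cubic bezier drawn with `<path>`. Its stroke #ff00ff means cut at S900, F1132. After flipping Y the toolpath is (242.581,118.933) → (220.462,116.705) → (184.062,116.222) → (141.117,117.009) → (99.365,118.594) → (66.543,120.500) → (50.388,122.255).

Shape 3 is a line segment drawn with `<line>`. Its stroke #ff00ff means cut at S900, F1132. After flipping Y the toolpath is (294.371,61.144) → (87.633,70.044).

(Gcodetools for Inkscape — laser output)
G21
G90
G0 X125.421 Y108.648
M4 S900
G1 X174.493 Y50.335 F1132
G1 X270.739 Y67.315 F1132
M5
G0 X242.581 Y118.933
M4 S900
G1 X220.462 Y116.705 F1132
G1 X184.062 Y116.222 F1132
G1 X141.117 Y117.009 F1132
G1 X99.365 Y118.594 F1132
G1 X66.543 Y120.500 F1132
G1 X50.388 Y122.255 F1132
M5
G0 X294.371 Y61.144
M4 S900
G1 X87.633 Y70.044 F1132
M5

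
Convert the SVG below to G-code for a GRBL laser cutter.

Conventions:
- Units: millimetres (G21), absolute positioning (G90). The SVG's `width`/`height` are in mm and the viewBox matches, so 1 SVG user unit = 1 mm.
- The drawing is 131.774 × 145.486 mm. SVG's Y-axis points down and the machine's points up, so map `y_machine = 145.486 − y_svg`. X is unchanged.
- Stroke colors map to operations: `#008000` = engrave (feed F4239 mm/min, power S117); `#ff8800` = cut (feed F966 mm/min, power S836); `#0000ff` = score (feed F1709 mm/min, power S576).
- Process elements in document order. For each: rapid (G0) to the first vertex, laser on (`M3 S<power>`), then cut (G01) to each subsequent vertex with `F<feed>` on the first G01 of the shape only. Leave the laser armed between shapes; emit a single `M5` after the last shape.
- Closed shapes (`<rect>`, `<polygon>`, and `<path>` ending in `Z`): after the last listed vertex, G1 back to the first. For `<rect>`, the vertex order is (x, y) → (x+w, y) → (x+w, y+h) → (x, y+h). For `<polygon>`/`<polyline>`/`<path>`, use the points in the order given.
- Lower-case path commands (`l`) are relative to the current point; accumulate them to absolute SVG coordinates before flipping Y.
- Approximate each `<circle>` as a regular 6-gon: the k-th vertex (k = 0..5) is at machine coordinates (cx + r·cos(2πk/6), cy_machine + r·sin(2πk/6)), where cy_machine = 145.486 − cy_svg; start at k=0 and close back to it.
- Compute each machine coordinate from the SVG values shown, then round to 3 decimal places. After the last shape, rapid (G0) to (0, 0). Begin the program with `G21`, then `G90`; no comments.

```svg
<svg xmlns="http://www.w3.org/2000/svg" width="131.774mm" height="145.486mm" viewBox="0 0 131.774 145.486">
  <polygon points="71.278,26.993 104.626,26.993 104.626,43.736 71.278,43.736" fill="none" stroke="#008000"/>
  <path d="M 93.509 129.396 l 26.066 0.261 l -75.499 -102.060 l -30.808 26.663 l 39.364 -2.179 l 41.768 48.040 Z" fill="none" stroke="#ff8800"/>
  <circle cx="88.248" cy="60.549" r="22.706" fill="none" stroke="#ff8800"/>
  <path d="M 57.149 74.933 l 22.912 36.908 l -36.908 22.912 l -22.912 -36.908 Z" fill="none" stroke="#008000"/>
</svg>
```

G21
G90
G0 X71.278 Y118.493
M3 S117
G01 X104.626 Y118.493 F4239
G01 X104.626 Y101.750
G01 X71.278 Y101.750
G01 X71.278 Y118.493
G0 X93.509 Y16.090
M3 S836
G01 X119.575 Y15.829 F966
G01 X44.076 Y117.889
G01 X13.268 Y91.226
G01 X52.632 Y93.405
G01 X94.400 Y45.365
G01 X93.509 Y16.090
G0 X110.954 Y84.937
M3 S836
G01 X99.601 Y104.601 F966
G01 X76.895 Y104.601
G01 X65.542 Y84.937
G01 X76.895 Y65.273
G01 X99.601 Y65.273
G01 X110.954 Y84.937
G0 X57.149 Y70.553
M3 S117
G01 X80.061 Y33.645 F4239
G01 X43.153 Y10.733
G01 X20.241 Y47.641
G01 X57.149 Y70.553
M5
G0 X0.000 Y0.000

viewBox `0 0 131.774 145.486` with mm width/height → 1 unit = 1 mm. Flip: y_m = 145.486 − y_svg.

**Shape 1** — `<polygon>` rectangle, stroke `#008000` → engrave (S117, F4239). Machine vertices: (71.278,118.493) → (104.626,118.493) → (104.626,101.750) → (71.278,101.750) → (71.278,118.493). Closed: final G1 returns to the first vertex.

**Shape 2** — `<path>` closed polygon, stroke `#ff8800` → cut (S836, F966). Machine vertices: (93.509,16.090) → (119.575,15.829) → (44.076,117.889) → (13.268,91.226) → (52.632,93.405) → (94.400,45.365) → (93.509,16.090). Closed: final G1 returns to the first vertex.

**Shape 3** — `<circle>` circle, stroke `#ff8800` → cut (S836, F966). Machine vertices: (110.954,84.937) → (99.601,104.601) → (76.895,104.601) → (65.542,84.937) → (76.895,65.273) → (99.601,65.273) → (110.954,84.937). Closed: final G1 returns to the first vertex.

**Shape 4** — `<path>` regular polygon, stroke `#008000` → engrave (S117, F4239). Machine vertices: (57.149,70.553) → (80.061,33.645) → (43.153,10.733) → (20.241,47.641) → (57.149,70.553). Closed: final G1 returns to the first vertex.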